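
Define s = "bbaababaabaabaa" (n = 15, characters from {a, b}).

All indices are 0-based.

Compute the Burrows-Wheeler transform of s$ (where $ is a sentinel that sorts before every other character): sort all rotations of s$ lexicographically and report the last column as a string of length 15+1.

aabbbbaabaaaaba$

rank  rotation          last
    0  $bbaababaabaabaa  a
    1  a$bbaababaabaaba  a
    2  aa$bbaababaabaab  b
    3  aabaa$bbaababaab  b
    4  aabaabaa$bbaabab  b
    5  aababaabaabaa$bb  b
    6  abaa$bbaababaaba  a
    7  abaabaa$bbaababa  a
    8  abaabaabaa$bbaab  b
    9  ababaabaabaa$bba  a
   10  baa$bbaababaabaa  a
   11  baabaa$bbaababaa  a
   12  baabaabaa$bbaaba  a
   13  baababaabaabaa$b  b
   14  babaabaabaa$bbaa  a
   15  bbaababaabaabaa$  $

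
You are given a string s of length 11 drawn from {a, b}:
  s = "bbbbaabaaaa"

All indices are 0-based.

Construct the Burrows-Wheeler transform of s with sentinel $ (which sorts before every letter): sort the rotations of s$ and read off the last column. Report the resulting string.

rank  rotation      last
    0  $bbbbaabaaaa  a
    1  a$bbbbaabaaa  a
    2  aa$bbbbaabaa  a
    3  aaa$bbbbaaba  a
    4  aaaa$bbbbaab  b
    5  aabaaaa$bbbb  b
    6  abaaaa$bbbba  a
    7  baaaa$bbbbaa  a
    8  baabaaaa$bbb  b
    9  bbaabaaaa$bb  b
   10  bbbaabaaaa$b  b
   11  bbbbaabaaaa$  $

aaaabbaabbb$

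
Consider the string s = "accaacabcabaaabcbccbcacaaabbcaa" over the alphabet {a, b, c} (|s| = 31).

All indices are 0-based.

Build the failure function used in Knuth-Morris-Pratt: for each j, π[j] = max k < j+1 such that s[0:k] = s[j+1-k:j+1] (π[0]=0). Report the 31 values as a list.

[0, 0, 0, 1, 1, 2, 1, 0, 0, 1, 0, 1, 1, 1, 0, 0, 0, 0, 0, 0, 0, 1, 2, 1, 1, 1, 0, 0, 0, 1, 1]

π[0] = 0
j=1 s[j]='c': π[1]=0 (border '')
j=2 s[j]='c': π[2]=0 (border '')
j=3 s[j]='a': π[3]=1 (border 'a')
j=4 s[j]='a': k: 1→0; π[4]=1 (border 'a')
j=5 s[j]='c': π[5]=2 (border 'ac')
j=6 s[j]='a': k: 2→0; π[6]=1 (border 'a')
j=7 s[j]='b': k: 1→0; π[7]=0 (border '')
j=8 s[j]='c': π[8]=0 (border '')
j=9 s[j]='a': π[9]=1 (border 'a')
j=10 s[j]='b': k: 1→0; π[10]=0 (border '')
j=11 s[j]='a': π[11]=1 (border 'a')
j=12 s[j]='a': k: 1→0; π[12]=1 (border 'a')
j=13 s[j]='a': k: 1→0; π[13]=1 (border 'a')
j=14 s[j]='b': k: 1→0; π[14]=0 (border '')
j=15 s[j]='c': π[15]=0 (border '')
j=16 s[j]='b': π[16]=0 (border '')
j=17 s[j]='c': π[17]=0 (border '')
j=18 s[j]='c': π[18]=0 (border '')
j=19 s[j]='b': π[19]=0 (border '')
j=20 s[j]='c': π[20]=0 (border '')
j=21 s[j]='a': π[21]=1 (border 'a')
j=22 s[j]='c': π[22]=2 (border 'ac')
j=23 s[j]='a': k: 2→0; π[23]=1 (border 'a')
j=24 s[j]='a': k: 1→0; π[24]=1 (border 'a')
j=25 s[j]='a': k: 1→0; π[25]=1 (border 'a')
j=26 s[j]='b': k: 1→0; π[26]=0 (border '')
j=27 s[j]='b': π[27]=0 (border '')
j=28 s[j]='c': π[28]=0 (border '')
j=29 s[j]='a': π[29]=1 (border 'a')
j=30 s[j]='a': k: 1→0; π[30]=1 (border 'a')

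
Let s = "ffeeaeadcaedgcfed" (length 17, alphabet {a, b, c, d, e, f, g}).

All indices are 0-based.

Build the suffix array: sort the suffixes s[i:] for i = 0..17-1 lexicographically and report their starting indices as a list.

[6, 4, 9, 8, 13, 16, 7, 11, 5, 3, 15, 10, 2, 14, 1, 0, 12]

rank | idx | suffix
   0 |   6 | adcaedgcfed
   1 |   4 | aeadcaedgcfed
   2 |   9 | aedgcfed
   3 |   8 | caedgcfed
   4 |  13 | cfed
   5 |  16 | d
   6 |   7 | dcaedgcfed
   7 |  11 | dgcfed
   8 |   5 | eadcaedgcfed
   9 |   3 | eaeadcaedgcfed
  10 |  15 | ed
  11 |  10 | edgcfed
  12 |   2 | eeaeadcaedgcfed
  13 |  14 | fed
  14 |   1 | feeaeadcaedgcfed
  15 |   0 | ffeeaeadcaedgcfed
  16 |  12 | gcfed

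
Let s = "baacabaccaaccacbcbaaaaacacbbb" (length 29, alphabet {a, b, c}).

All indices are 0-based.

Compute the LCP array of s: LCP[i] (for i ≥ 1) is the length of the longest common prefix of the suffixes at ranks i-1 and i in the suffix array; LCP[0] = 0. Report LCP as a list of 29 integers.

rank | idx | suffix
   0 |  18 | aaaaacacbbb
   1 |  19 | aaaacacbbb
   2 |  20 | aaacacbbb
   3 |   1 | aacabaccaaccacbcbaaaaacacbbb
   4 |  21 | aacacbbb
   5 |   9 | aaccacbcbaaaaacacbbb
   6 |   4 | abaccaaccacbcbaaaaacacbbb
   7 |   2 | acabaccaaccacbcbaaaaacacbbb
   8 |  22 | acacbbb
   9 |  24 | acbbb
  10 |  13 | acbcbaaaaacacbbb
  11 |   6 | accaaccacbcbaaaaacacbbb
  12 |  10 | accacbcbaaaaacacbbb
  13 |  28 | b
  14 |  17 | baaaaacacbbb
  15 |   0 | baacabaccaaccacbcbaaaaacacbbb
  16 |   5 | baccaaccacbcbaaaaacacbbb
  17 |  27 | bb
  18 |  26 | bbb
  19 |  15 | bcbaaaaacacbbb
  20 |   8 | caaccacbcbaaaaacacbbb
  21 |   3 | cabaccaaccacbcbaaaaacacbbb
  22 |  23 | cacbbb
  23 |  12 | cacbcbaaaaacacbbb
  24 |  16 | cbaaaaacacbbb
  25 |  25 | cbbb
  26 |  14 | cbcbaaaaacacbbb
  27 |   7 | ccaaccacbcbaaaaacacbbb
  28 |  11 | ccacbcbaaaaacacbbb

SA = [18, 19, 20, 1, 21, 9, 4, 2, 22, 24, 13, 6, 10, 28, 17, 0, 5, 27, 26, 15, 8, 3, 23, 12, 16, 25, 14, 7, 11]
rank  pair      lcp
   1  s[18:],s[19:]  4  'aaaa'
   2  s[19:],s[20:]  3  'aaa'
   3  s[20:],s[1:]  2  'aa'
   4  s[1:],s[21:]  4  'aaca'
   5  s[21:],s[9:]  3  'aac'
   6  s[9:],s[4:]  1  'a'
   7  s[4:],s[2:]  1  'a'
   8  s[2:],s[22:]  3  'aca'
   9  s[22:],s[24:]  2  'ac'
  10  s[24:],s[13:]  3  'acb'
  11  s[13:],s[6:]  2  'ac'
  12  s[6:],s[10:]  4  'acca'
  13  s[10:],s[28:]  0  ''
  14  s[28:],s[17:]  1  'b'
  15  s[17:],s[0:]  3  'baa'
  16  s[0:],s[5:]  2  'ba'
  17  s[5:],s[27:]  1  'b'
  18  s[27:],s[26:]  2  'bb'
  19  s[26:],s[15:]  1  'b'
  20  s[15:],s[8:]  0  ''
  21  s[8:],s[3:]  2  'ca'
  22  s[3:],s[23:]  2  'ca'
  23  s[23:],s[12:]  4  'cacb'
  24  s[12:],s[16:]  1  'c'
  25  s[16:],s[25:]  2  'cb'
  26  s[25:],s[14:]  2  'cb'
  27  s[14:],s[7:]  1  'c'
  28  s[7:],s[11:]  3  'cca'

[0, 4, 3, 2, 4, 3, 1, 1, 3, 2, 3, 2, 4, 0, 1, 3, 2, 1, 2, 1, 0, 2, 2, 4, 1, 2, 2, 1, 3]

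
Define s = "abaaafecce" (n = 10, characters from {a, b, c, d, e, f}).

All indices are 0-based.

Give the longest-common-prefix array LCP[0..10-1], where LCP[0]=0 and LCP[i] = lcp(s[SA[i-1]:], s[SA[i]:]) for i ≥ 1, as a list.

rank | idx | suffix
   0 |   2 | aaafecce
   1 |   3 | aafecce
   2 |   0 | abaaafecce
   3 |   4 | afecce
   4 |   1 | baaafecce
   5 |   7 | cce
   6 |   8 | ce
   7 |   9 | e
   8 |   6 | ecce
   9 |   5 | fecce

SA = [2, 3, 0, 4, 1, 7, 8, 9, 6, 5]
i: (SA[i-1],SA[i]) lcp shared
  1: (2,3) 2 'aa'
  2: (3,0) 1 'a'
  3: (0,4) 1 'a'
  4: (4,1) 0 ''
  5: (1,7) 0 ''
  6: (7,8) 1 'c'
  7: (8,9) 0 ''
  8: (9,6) 1 'e'
  9: (6,5) 0 ''

[0, 2, 1, 1, 0, 0, 1, 0, 1, 0]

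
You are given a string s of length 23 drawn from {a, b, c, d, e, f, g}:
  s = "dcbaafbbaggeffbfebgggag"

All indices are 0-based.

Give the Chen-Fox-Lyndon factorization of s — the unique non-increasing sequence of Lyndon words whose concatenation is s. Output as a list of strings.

["d", "c", "b", "aafbbaggeffbfebgggag"]

emit factor 1: 'd' (i=0, period=1)
emit factor 2: 'c' (i=1, period=1)
emit factor 3: 'b' (i=2, period=1)
emit factor 4: 'aafbbaggeffbfebgggag' (i=3, period=20)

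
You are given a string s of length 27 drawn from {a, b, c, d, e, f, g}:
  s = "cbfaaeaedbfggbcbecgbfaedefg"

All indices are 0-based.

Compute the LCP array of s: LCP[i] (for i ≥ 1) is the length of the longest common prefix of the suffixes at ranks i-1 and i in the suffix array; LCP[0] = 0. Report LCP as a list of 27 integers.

rank→(start, suffix):
  0 → (3, 'aaeaedbfggbcbecgbfaedefg')
  1 → (4, 'aeaedbfggbcbecgbfaedefg')
  2 → (6, 'aedbfggbcbecgbfaedefg')
  3 → (21, 'aedefg')
  4 → (13, 'bcbecgbfaedefg')
  5 → (15, 'becgbfaedefg')
  6 → (1, 'bfaaeaedbfggbcbecgbfaedefg')
  7 → (19, 'bfaedefg')
  8 → (9, 'bfggbcbecgbfaedefg')
  9 → (14, 'cbecgbfaedefg')
  10 → (0, 'cbfaaeaedbfggbcbecgbfaedefg')
  11 → (17, 'cgbfaedefg')
  12 → (8, 'dbfggbcbecgbfaedefg')
  13 → (23, 'defg')
  14 → (5, 'eaedbfggbcbecgbfaedefg')
  15 → (16, 'ecgbfaedefg')
  16 → (7, 'edbfggbcbecgbfaedefg')
  17 → (22, 'edefg')
  18 → (24, 'efg')
  19 → (2, 'faaeaedbfggbcbecgbfaedefg')
  20 → (20, 'faedefg')
  21 → (25, 'fg')
  22 → (10, 'fggbcbecgbfaedefg')
  23 → (26, 'g')
  24 → (12, 'gbcbecgbfaedefg')
  25 → (18, 'gbfaedefg')
  26 → (11, 'ggbcbecgbfaedefg')

SA = [3, 4, 6, 21, 13, 15, 1, 19, 9, 14, 0, 17, 8, 23, 5, 16, 7, 22, 24, 2, 20, 25, 10, 26, 12, 18, 11]
[i] adj suffixes → lcp
  [1] 3/4 → 1 ('a')
  [2] 4/6 → 2 ('ae')
  [3] 6/21 → 3 ('aed')
  [4] 21/13 → 0 ('')
  [5] 13/15 → 1 ('b')
  [6] 15/1 → 1 ('b')
  [7] 1/19 → 3 ('bfa')
  [8] 19/9 → 2 ('bf')
  [9] 9/14 → 0 ('')
  [10] 14/0 → 2 ('cb')
  [11] 0/17 → 1 ('c')
  [12] 17/8 → 0 ('')
  [13] 8/23 → 1 ('d')
  [14] 23/5 → 0 ('')
  [15] 5/16 → 1 ('e')
  [16] 16/7 → 1 ('e')
  [17] 7/22 → 2 ('ed')
  [18] 22/24 → 1 ('e')
  [19] 24/2 → 0 ('')
  [20] 2/20 → 2 ('fa')
  [21] 20/25 → 1 ('f')
  [22] 25/10 → 2 ('fg')
  [23] 10/26 → 0 ('')
  [24] 26/12 → 1 ('g')
  [25] 12/18 → 2 ('gb')
  [26] 18/11 → 1 ('g')

[0, 1, 2, 3, 0, 1, 1, 3, 2, 0, 2, 1, 0, 1, 0, 1, 1, 2, 1, 0, 2, 1, 2, 0, 1, 2, 1]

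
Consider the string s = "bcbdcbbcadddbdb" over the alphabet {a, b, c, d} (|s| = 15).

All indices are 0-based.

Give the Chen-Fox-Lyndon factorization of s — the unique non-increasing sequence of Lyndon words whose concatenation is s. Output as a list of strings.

emit factor 1: 'bcbdc' (i=0, period=5)
emit factor 2: 'bbc' (i=5, period=3)
emit factor 3: 'adddbdb' (i=8, period=7)

["bcbdc", "bbc", "adddbdb"]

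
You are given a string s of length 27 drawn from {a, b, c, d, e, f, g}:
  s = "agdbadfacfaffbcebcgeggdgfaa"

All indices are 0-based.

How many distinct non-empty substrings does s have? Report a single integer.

354

sorted suffixes:
  #0 SA[0]=26  'a'
  #1 SA[1]=25  'aa'
  #2 SA[2]=7  'acfaffbcebcgeggdgfaa'
  #3 SA[3]=4  'adfacfaffbcebcgeggdgfaa'
  #4 SA[4]=10  'affbcebcgeggdgfaa'
  #5 SA[5]=0  'agdbadfacfaffbcebcgeggdgfaa'
  #6 SA[6]=3  'badfacfaffbcebcgeggdgfaa'
  #7 SA[7]=13  'bcebcgeggdgfaa'
  #8 SA[8]=16  'bcgeggdgfaa'
  #9 SA[9]=14  'cebcgeggdgfaa'
  #10 SA[10]=8  'cfaffbcebcgeggdgfaa'
  #11 SA[11]=17  'cgeggdgfaa'
  #12 SA[12]=2  'dbadfacfaffbcebcgeggdgfaa'
  #13 SA[13]=5  'dfacfaffbcebcgeggdgfaa'
  #14 SA[14]=22  'dgfaa'
  #15 SA[15]=15  'ebcgeggdgfaa'
  #16 SA[16]=19  'eggdgfaa'
  #17 SA[17]=24  'faa'
  #18 SA[18]=6  'facfaffbcebcgeggdgfaa'
  #19 SA[19]=9  'faffbcebcgeggdgfaa'
  #20 SA[20]=12  'fbcebcgeggdgfaa'
  #21 SA[21]=11  'ffbcebcgeggdgfaa'
  #22 SA[22]=1  'gdbadfacfaffbcebcgeggdgfaa'
  #23 SA[23]=21  'gdgfaa'
  #24 SA[24]=18  'geggdgfaa'
  #25 SA[25]=23  'gfaa'
  #26 SA[26]=20  'ggdgfaa'

SA = [26, 25, 7, 4, 10, 0, 3, 13, 16, 14, 8, 17, 2, 5, 22, 15, 19, 24, 6, 9, 12, 11, 1, 21, 18, 23, 20]
rank  pair      lcp
   1  s[26:],s[25:]  1  'a'
   2  s[25:],s[7:]  1  'a'
   3  s[7:],s[4:]  1  'a'
   4  s[4:],s[10:]  1  'a'
   5  s[10:],s[0:]  1  'a'
   6  s[0:],s[3:]  0  ''
   7  s[3:],s[13:]  1  'b'
   8  s[13:],s[16:]  2  'bc'
   9  s[16:],s[14:]  0  ''
  10  s[14:],s[8:]  1  'c'
  11  s[8:],s[17:]  1  'c'
  12  s[17:],s[2:]  0  ''
  13  s[2:],s[5:]  1  'd'
  14  s[5:],s[22:]  1  'd'
  15  s[22:],s[15:]  0  ''
  16  s[15:],s[19:]  1  'e'
  17  s[19:],s[24:]  0  ''
  18  s[24:],s[6:]  2  'fa'
  19  s[6:],s[9:]  2  'fa'
  20  s[9:],s[12:]  1  'f'
  21  s[12:],s[11:]  1  'f'
  22  s[11:],s[1:]  0  ''
  23  s[1:],s[21:]  2  'gd'
  24  s[21:],s[18:]  1  'g'
  25  s[18:],s[23:]  1  'g'
  26  s[23:],s[20:]  1  'g'

n(n+1)/2 = 27·28/2 = 378
Σ LCP = 0 + 1 + 1 + 1 + 1 + 1 + 0 + 1 + 2 + 0 + 1 + 1 + 0 + 1 + 1 + 0 + 1 + 0 + 2 + 2 + 1 + 1 + 0 + 2 + 1 + 1 + 1 = 24
distinct = 378 − 24 = 354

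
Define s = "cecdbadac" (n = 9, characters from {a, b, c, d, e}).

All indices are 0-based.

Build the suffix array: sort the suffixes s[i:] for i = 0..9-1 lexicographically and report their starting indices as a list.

sorted suffixes:
  #0 SA[0]=7  'ac'
  #1 SA[1]=5  'adac'
  #2 SA[2]=4  'badac'
  #3 SA[3]=8  'c'
  #4 SA[4]=2  'cdbadac'
  #5 SA[5]=0  'cecdbadac'
  #6 SA[6]=6  'dac'
  #7 SA[7]=3  'dbadac'
  #8 SA[8]=1  'ecdbadac'

[7, 5, 4, 8, 2, 0, 6, 3, 1]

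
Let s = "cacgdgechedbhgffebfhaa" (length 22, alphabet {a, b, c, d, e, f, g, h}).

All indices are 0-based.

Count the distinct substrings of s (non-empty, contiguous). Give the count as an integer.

rank→(start, suffix):
  0 → (21, 'a')
  1 → (20, 'aa')
  2 → (1, 'acgdgechedbhgffebfhaa')
  3 → (17, 'bfhaa')
  4 → (11, 'bhgffebfhaa')
  5 → (0, 'cacgdgechedbhgffebfhaa')
  6 → (2, 'cgdgechedbhgffebfhaa')
  7 → (7, 'chedbhgffebfhaa')
  8 → (10, 'dbhgffebfhaa')
  9 → (4, 'dgechedbhgffebfhaa')
  10 → (16, 'ebfhaa')
  11 → (6, 'echedbhgffebfhaa')
  12 → (9, 'edbhgffebfhaa')
  13 → (15, 'febfhaa')
  14 → (14, 'ffebfhaa')
  15 → (18, 'fhaa')
  16 → (3, 'gdgechedbhgffebfhaa')
  17 → (5, 'gechedbhgffebfhaa')
  18 → (13, 'gffebfhaa')
  19 → (19, 'haa')
  20 → (8, 'hedbhgffebfhaa')
  21 → (12, 'hgffebfhaa')

SA = [21, 20, 1, 17, 11, 0, 2, 7, 10, 4, 16, 6, 9, 15, 14, 18, 3, 5, 13, 19, 8, 12]
rank  pair      lcp
   1  s[21:],s[20:]  1  'a'
   2  s[20:],s[1:]  1  'a'
   3  s[1:],s[17:]  0  ''
   4  s[17:],s[11:]  1  'b'
   5  s[11:],s[0:]  0  ''
   6  s[0:],s[2:]  1  'c'
   7  s[2:],s[7:]  1  'c'
   8  s[7:],s[10:]  0  ''
   9  s[10:],s[4:]  1  'd'
  10  s[4:],s[16:]  0  ''
  11  s[16:],s[6:]  1  'e'
  12  s[6:],s[9:]  1  'e'
  13  s[9:],s[15:]  0  ''
  14  s[15:],s[14:]  1  'f'
  15  s[14:],s[18:]  1  'f'
  16  s[18:],s[3:]  0  ''
  17  s[3:],s[5:]  1  'g'
  18  s[5:],s[13:]  1  'g'
  19  s[13:],s[19:]  0  ''
  20  s[19:],s[8:]  1  'h'
  21  s[8:],s[12:]  1  'h'

n(n+1)/2 = 22·23/2 = 253
Σ LCP = 0 + 1 + 1 + 0 + 1 + 0 + 1 + 1 + 0 + 1 + 0 + 1 + 1 + 0 + 1 + 1 + 0 + 1 + 1 + 0 + 1 + 1 = 14
distinct = 253 − 14 = 239

239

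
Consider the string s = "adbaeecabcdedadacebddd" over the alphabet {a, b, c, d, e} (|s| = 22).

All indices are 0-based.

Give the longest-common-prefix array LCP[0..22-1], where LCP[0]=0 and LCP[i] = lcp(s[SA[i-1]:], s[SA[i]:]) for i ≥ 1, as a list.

rank→(start, suffix):
  0 → (7, 'abcdedadacebddd')
  1 → (15, 'acebddd')
  2 → (13, 'adacebddd')
  3 → (0, 'adbaeecabcdedadacebddd')
  4 → (3, 'aeecabcdedadacebddd')
  5 → (2, 'baeecabcdedadacebddd')
  6 → (8, 'bcdedadacebddd')
  7 → (18, 'bddd')
  8 → (6, 'cabcdedadacebddd')
  9 → (9, 'cdedadacebddd')
  10 → (16, 'cebddd')
  11 → (21, 'd')
  12 → (14, 'dacebddd')
  13 → (12, 'dadacebddd')
  14 → (1, 'dbaeecabcdedadacebddd')
  15 → (20, 'dd')
  16 → (19, 'ddd')
  17 → (10, 'dedadacebddd')
  18 → (17, 'ebddd')
  19 → (5, 'ecabcdedadacebddd')
  20 → (11, 'edadacebddd')
  21 → (4, 'eecabcdedadacebddd')

SA = [7, 15, 13, 0, 3, 2, 8, 18, 6, 9, 16, 21, 14, 12, 1, 20, 19, 10, 17, 5, 11, 4]
i: (SA[i-1],SA[i]) lcp shared
  1: (7,15) 1 'a'
  2: (15,13) 1 'a'
  3: (13,0) 2 'ad'
  4: (0,3) 1 'a'
  5: (3,2) 0 ''
  6: (2,8) 1 'b'
  7: (8,18) 1 'b'
  8: (18,6) 0 ''
  9: (6,9) 1 'c'
  10: (9,16) 1 'c'
  11: (16,21) 0 ''
  12: (21,14) 1 'd'
  13: (14,12) 2 'da'
  14: (12,1) 1 'd'
  15: (1,20) 1 'd'
  16: (20,19) 2 'dd'
  17: (19,10) 1 'd'
  18: (10,17) 0 ''
  19: (17,5) 1 'e'
  20: (5,11) 1 'e'
  21: (11,4) 1 'e'

[0, 1, 1, 2, 1, 0, 1, 1, 0, 1, 1, 0, 1, 2, 1, 1, 2, 1, 0, 1, 1, 1]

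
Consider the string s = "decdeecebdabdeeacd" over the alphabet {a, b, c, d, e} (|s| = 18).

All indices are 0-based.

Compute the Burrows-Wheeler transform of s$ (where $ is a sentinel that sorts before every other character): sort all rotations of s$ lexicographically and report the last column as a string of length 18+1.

ddeeaaeecb$bcecdedd

rank  rotation             last
    0  $decdeecebdabdeeacd  d
    1  abdeeacd$decdeecebd  d
    2  acd$decdeecebdabdee  e
    3  bdabdeeacd$decdeece  e
    4  bdeeacd$decdeecebda  a
    5  cd$decdeecebdabdeea  a
    6  cdeecebdabdeeacd$de  e
    7  cebdabdeeacd$decdee  e
    8  d$decdeecebdabdeeac  c
    9  dabdeeacd$decdeeceb  b
   10  decdeecebdabdeeacd$  $
   11  deeacd$decdeecebdab  b
   12  deecebdabdeeacd$dec  c
   13  eacd$decdeecebdabde  e
   14  ebdabdeeacd$decdeec  c
   15  ecdeecebdabdeeacd$d  d
   16  ecebdabdeeacd$decde  e
   17  eeacd$decdeecebdabd  d
   18  eecebdabdeeacd$decd  d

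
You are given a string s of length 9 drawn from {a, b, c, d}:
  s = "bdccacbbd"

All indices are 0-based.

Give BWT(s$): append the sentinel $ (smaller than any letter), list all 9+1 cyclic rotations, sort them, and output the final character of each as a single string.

rank  rotation    last
    0  $bdccacbbd  d
    1  acbbd$bdcc  c
    2  bbd$bdccac  c
    3  bd$bdccacb  b
    4  bdccacbbd$  $
    5  cacbbd$bdc  c
    6  cbbd$bdcca  a
    7  ccacbbd$bd  d
    8  d$bdccacbb  b
    9  dccacbbd$b  b

dccb$cadbb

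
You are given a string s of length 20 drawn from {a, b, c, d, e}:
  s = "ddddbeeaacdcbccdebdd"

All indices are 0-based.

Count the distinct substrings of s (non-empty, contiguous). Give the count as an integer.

sorted suffixes:
  #0 SA[0]=7  'aacdcbccdebdd'
  #1 SA[1]=8  'acdcbccdebdd'
  #2 SA[2]=12  'bccdebdd'
  #3 SA[3]=17  'bdd'
  #4 SA[4]=4  'beeaacdcbccdebdd'
  #5 SA[5]=11  'cbccdebdd'
  #6 SA[6]=13  'ccdebdd'
  #7 SA[7]=9  'cdcbccdebdd'
  #8 SA[8]=14  'cdebdd'
  #9 SA[9]=19  'd'
  #10 SA[10]=3  'dbeeaacdcbccdebdd'
  #11 SA[11]=10  'dcbccdebdd'
  #12 SA[12]=18  'dd'
  #13 SA[13]=2  'ddbeeaacdcbccdebdd'
  #14 SA[14]=1  'dddbeeaacdcbccdebdd'
  #15 SA[15]=0  'ddddbeeaacdcbccdebdd'
  #16 SA[16]=15  'debdd'
  #17 SA[17]=6  'eaacdcbccdebdd'
  #18 SA[18]=16  'ebdd'
  #19 SA[19]=5  'eeaacdcbccdebdd'

SA = [7, 8, 12, 17, 4, 11, 13, 9, 14, 19, 3, 10, 18, 2, 1, 0, 15, 6, 16, 5]
i: (SA[i-1],SA[i]) lcp shared
  1: (7,8) 1 'a'
  2: (8,12) 0 ''
  3: (12,17) 1 'b'
  4: (17,4) 1 'b'
  5: (4,11) 0 ''
  6: (11,13) 1 'c'
  7: (13,9) 1 'c'
  8: (9,14) 2 'cd'
  9: (14,19) 0 ''
  10: (19,3) 1 'd'
  11: (3,10) 1 'd'
  12: (10,18) 1 'd'
  13: (18,2) 2 'dd'
  14: (2,1) 2 'dd'
  15: (1,0) 3 'ddd'
  16: (0,15) 1 'd'
  17: (15,6) 0 ''
  18: (6,16) 1 'e'
  19: (16,5) 1 'e'

n(n+1)/2 = 20·21/2 = 210
Σ LCP = 0 + 1 + 0 + 1 + 1 + 0 + 1 + 1 + 2 + 0 + 1 + 1 + 1 + 2 + 2 + 3 + 1 + 0 + 1 + 1 = 20
distinct = 210 − 20 = 190

190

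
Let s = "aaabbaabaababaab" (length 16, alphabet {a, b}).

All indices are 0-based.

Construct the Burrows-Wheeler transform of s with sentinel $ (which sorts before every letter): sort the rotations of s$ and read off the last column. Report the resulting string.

rank  rotation           last
    0  $aaabbaabaababaab  b
    1  aaabbaabaababaab$  $
    2  aab$aaabbaabaabab  b
    3  aabaababaab$aaabb  b
    4  aababaab$aaabbaab  b
    5  aabbaabaababaab$a  a
    6  ab$aaabbaabaababa  a
    7  abaab$aaabbaabaab  b
    8  abaababaab$aaabba  a
    9  ababaab$aaabbaaba  a
   10  abbaabaababaab$aa  a
   11  b$aaabbaabaababaa  a
   12  baab$aaabbaabaaba  a
   13  baabaababaab$aaab  b
   14  baababaab$aaabbaa  a
   15  babaab$aaabbaabaa  a
   16  bbaabaababaab$aaa  a

b$bbbaabaaaaabaaa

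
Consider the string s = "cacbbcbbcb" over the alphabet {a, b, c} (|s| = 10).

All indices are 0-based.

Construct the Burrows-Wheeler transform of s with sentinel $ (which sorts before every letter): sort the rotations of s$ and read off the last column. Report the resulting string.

bccccbb$bba

rank  rotation     last
    0  $cacbbcbbcb  b
    1  acbbcbbcb$c  c
    2  b$cacbbcbbc  c
    3  bbcb$cacbbc  c
    4  bbcbbcb$cac  c
    5  bcb$cacbbcb  b
    6  bcbbcb$cacb  b
    7  cacbbcbbcb$  $
    8  cb$cacbbcbb  b
    9  cbbcb$cacbb  b
   10  cbbcbbcb$ca  a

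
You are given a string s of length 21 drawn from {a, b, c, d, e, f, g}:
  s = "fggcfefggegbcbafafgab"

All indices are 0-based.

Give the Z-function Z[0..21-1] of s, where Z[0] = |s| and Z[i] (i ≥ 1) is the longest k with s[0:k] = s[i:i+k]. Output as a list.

Z[0]=21
i=1: i≥r, start 0; Z[1]=0
i=2: i≥r, start 0; Z[2]=0
i=3: i≥r, start 0; Z[3]=0
i=4: i≥r, start 0; Z[4]=1 extend→box=[4,5)
i=5: i≥r, start 0; Z[5]=0
i=6: i≥r, start 0; Z[6]=3 extend→box=[6,9)
i=7: min(r-i=2, Z[1]=0)=0; Z[7]=0
i=8: min(r-i=1, Z[2]=0)=0; Z[8]=0
i=9: i≥r, start 0; Z[9]=0
i=10: i≥r, start 0; Z[10]=0
i=11: i≥r, start 0; Z[11]=0
i=12: i≥r, start 0; Z[12]=0
i=13: i≥r, start 0; Z[13]=0
i=14: i≥r, start 0; Z[14]=0
i=15: i≥r, start 0; Z[15]=1 extend→box=[15,16)
i=16: i≥r, start 0; Z[16]=0
i=17: i≥r, start 0; Z[17]=2 extend→box=[17,19)
i=18: min(r-i=1, Z[1]=0)=0; Z[18]=0
i=19: i≥r, start 0; Z[19]=0
i=20: i≥r, start 0; Z[20]=0

[21, 0, 0, 0, 1, 0, 3, 0, 0, 0, 0, 0, 0, 0, 0, 1, 0, 2, 0, 0, 0]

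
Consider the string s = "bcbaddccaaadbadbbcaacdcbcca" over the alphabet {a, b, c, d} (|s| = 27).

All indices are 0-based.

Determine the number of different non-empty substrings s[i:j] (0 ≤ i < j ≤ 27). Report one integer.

sorted suffixes:
  #0 SA[0]=26  'a'
  #1 SA[1]=8  'aaadbadbbcaacdcbcca'
  #2 SA[2]=18  'aacdcbcca'
  #3 SA[3]=9  'aadbadbbcaacdcbcca'
  #4 SA[4]=19  'acdcbcca'
  #5 SA[5]=10  'adbadbbcaacdcbcca'
  #6 SA[6]=13  'adbbcaacdcbcca'
  #7 SA[7]=3  'addccaaadbadbbcaacdcbcca'
  #8 SA[8]=12  'badbbcaacdcbcca'
  #9 SA[9]=2  'baddccaaadbadbbcaacdcbcca'
  #10 SA[10]=15  'bbcaacdcbcca'
  #11 SA[11]=16  'bcaacdcbcca'
  #12 SA[12]=0  'bcbaddccaaadbadbbcaacdcbcca'
  #13 SA[13]=23  'bcca'
  #14 SA[14]=25  'ca'
  #15 SA[15]=7  'caaadbadbbcaacdcbcca'
  #16 SA[16]=17  'caacdcbcca'
  #17 SA[17]=1  'cbaddccaaadbadbbcaacdcbcca'
  #18 SA[18]=22  'cbcca'
  #19 SA[19]=24  'cca'
  #20 SA[20]=6  'ccaaadbadbbcaacdcbcca'
  #21 SA[21]=20  'cdcbcca'
  #22 SA[22]=11  'dbadbbcaacdcbcca'
  #23 SA[23]=14  'dbbcaacdcbcca'
  #24 SA[24]=21  'dcbcca'
  #25 SA[25]=5  'dccaaadbadbbcaacdcbcca'
  #26 SA[26]=4  'ddccaaadbadbbcaacdcbcca'

SA = [26, 8, 18, 9, 19, 10, 13, 3, 12, 2, 15, 16, 0, 23, 25, 7, 17, 1, 22, 24, 6, 20, 11, 14, 21, 5, 4]
i: (SA[i-1],SA[i]) lcp shared
  1: (26,8) 1 'a'
  2: (8,18) 2 'aa'
  3: (18,9) 2 'aa'
  4: (9,19) 1 'a'
  5: (19,10) 1 'a'
  6: (10,13) 3 'adb'
  7: (13,3) 2 'ad'
  8: (3,12) 0 ''
  9: (12,2) 3 'bad'
  10: (2,15) 1 'b'
  11: (15,16) 1 'b'
  12: (16,0) 2 'bc'
  13: (0,23) 2 'bc'
  14: (23,25) 0 ''
  15: (25,7) 2 'ca'
  16: (7,17) 3 'caa'
  17: (17,1) 1 'c'
  18: (1,22) 2 'cb'
  19: (22,24) 1 'c'
  20: (24,6) 3 'cca'
  21: (6,20) 1 'c'
  22: (20,11) 0 ''
  23: (11,14) 2 'db'
  24: (14,21) 1 'd'
  25: (21,5) 2 'dc'
  26: (5,4) 1 'd'

n(n+1)/2 = 27·28/2 = 378
Σ LCP = 0 + 1 + 2 + 2 + 1 + 1 + 3 + 2 + 0 + 3 + 1 + 1 + 2 + 2 + 0 + 2 + 3 + 1 + 2 + 1 + 3 + 1 + 0 + 2 + 1 + 2 + 1 = 40
distinct = 378 − 40 = 338

338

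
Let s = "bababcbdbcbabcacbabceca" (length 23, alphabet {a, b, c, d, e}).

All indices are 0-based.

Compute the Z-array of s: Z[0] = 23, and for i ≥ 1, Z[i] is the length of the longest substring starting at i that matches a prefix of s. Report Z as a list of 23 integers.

Z[0]=23
i=1: outside box; Z[1]=0
i=2: outside box; Z[2]=3 extend→box=[2,5)
i=3: min(r-i=2, Z[1]=0)=0; Z[3]=0
i=4: min(r-i=1, Z[2]=3)=1; Z[4]=1
i=5: outside box; Z[5]=0
i=6: outside box; Z[6]=1 extend→box=[6,7)
i=7: outside box; Z[7]=0
i=8: outside box; Z[8]=1 extend→box=[8,9)
i=9: outside box; Z[9]=0
i=10: outside box; Z[10]=3 extend→box=[10,13)
i=11: min(r-i=2, Z[1]=0)=0; Z[11]=0
i=12: min(r-i=1, Z[2]=3)=1; Z[12]=1
i=13: outside box; Z[13]=0
i=14: outside box; Z[14]=0
i=15: outside box; Z[15]=0
i=16: outside box; Z[16]=3 extend→box=[16,19)
i=17: min(r-i=2, Z[1]=0)=0; Z[17]=0
i=18: min(r-i=1, Z[2]=3)=1; Z[18]=1
i=19: outside box; Z[19]=0
i=20: outside box; Z[20]=0
i=21: outside box; Z[21]=0
i=22: outside box; Z[22]=0

[23, 0, 3, 0, 1, 0, 1, 0, 1, 0, 3, 0, 1, 0, 0, 0, 3, 0, 1, 0, 0, 0, 0]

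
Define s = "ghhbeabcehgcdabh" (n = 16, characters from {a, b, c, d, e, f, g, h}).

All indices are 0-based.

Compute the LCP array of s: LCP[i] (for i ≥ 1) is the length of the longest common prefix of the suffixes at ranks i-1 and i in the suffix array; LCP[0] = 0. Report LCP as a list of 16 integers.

rank→(start, suffix):
  0 → (5, 'abcehgcdabh')
  1 → (13, 'abh')
  2 → (6, 'bcehgcdabh')
  3 → (3, 'beabcehgcdabh')
  4 → (14, 'bh')
  5 → (11, 'cdabh')
  6 → (7, 'cehgcdabh')
  7 → (12, 'dabh')
  8 → (4, 'eabcehgcdabh')
  9 → (8, 'ehgcdabh')
  10 → (10, 'gcdabh')
  11 → (0, 'ghhbeabcehgcdabh')
  12 → (15, 'h')
  13 → (2, 'hbeabcehgcdabh')
  14 → (9, 'hgcdabh')
  15 → (1, 'hhbeabcehgcdabh')

SA = [5, 13, 6, 3, 14, 11, 7, 12, 4, 8, 10, 0, 15, 2, 9, 1]
[i] adj suffixes → lcp
  [1] 5/13 → 2 ('ab')
  [2] 13/6 → 0 ('')
  [3] 6/3 → 1 ('b')
  [4] 3/14 → 1 ('b')
  [5] 14/11 → 0 ('')
  [6] 11/7 → 1 ('c')
  [7] 7/12 → 0 ('')
  [8] 12/4 → 0 ('')
  [9] 4/8 → 1 ('e')
  [10] 8/10 → 0 ('')
  [11] 10/0 → 1 ('g')
  [12] 0/15 → 0 ('')
  [13] 15/2 → 1 ('h')
  [14] 2/9 → 1 ('h')
  [15] 9/1 → 1 ('h')

[0, 2, 0, 1, 1, 0, 1, 0, 0, 1, 0, 1, 0, 1, 1, 1]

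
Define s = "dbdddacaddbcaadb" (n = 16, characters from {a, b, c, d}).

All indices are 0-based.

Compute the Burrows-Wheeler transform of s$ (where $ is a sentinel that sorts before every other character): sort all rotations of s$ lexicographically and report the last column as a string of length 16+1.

rank  rotation           last
    0  $dbdddacaddbcaadb  b
    1  aadb$dbdddacaddbc  c
    2  acaddbcaadb$dbddd  d
    3  adb$dbdddacaddbca  a
    4  addbcaadb$dbdddac  c
    5  b$dbdddacaddbcaad  d
    6  bcaadb$dbdddacadd  d
    7  bdddacaddbcaadb$d  d
    8  caadb$dbdddacaddb  b
    9  caddbcaadb$dbddda  a
   10  dacaddbcaadb$dbdd  d
   11  db$dbdddacaddbcaa  a
   12  dbcaadb$dbdddacad  d
   13  dbdddacaddbcaadb$  $
   14  ddacaddbcaadb$dbd  d
   15  ddbcaadb$dbdddaca  a
   16  dddacaddbcaadb$db  b

bcdacdddbadad$dab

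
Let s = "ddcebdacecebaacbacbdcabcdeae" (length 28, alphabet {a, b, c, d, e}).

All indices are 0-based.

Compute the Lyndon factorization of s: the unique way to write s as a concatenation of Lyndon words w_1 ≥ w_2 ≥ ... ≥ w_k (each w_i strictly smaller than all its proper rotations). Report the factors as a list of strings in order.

["d", "d", "ce", "bd", "aceceb", "aacbacbdcabcdeae"]

emit factor 1: 'd' (i=0, period=1)
emit factor 2: 'd' (i=1, period=1)
emit factor 3: 'ce' (i=2, period=2)
emit factor 4: 'bd' (i=4, period=2)
emit factor 5: 'aceceb' (i=6, period=6)
emit factor 6: 'aacbacbdcabcdeae' (i=12, period=16)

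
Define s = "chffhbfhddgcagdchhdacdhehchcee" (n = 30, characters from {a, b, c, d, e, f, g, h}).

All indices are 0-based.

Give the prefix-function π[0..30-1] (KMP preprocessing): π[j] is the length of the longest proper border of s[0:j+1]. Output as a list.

π[0] = 0
j=1 s[j]='h': π[1]=0 (border '')
j=2 s[j]='f': π[2]=0 (border '')
j=3 s[j]='f': π[3]=0 (border '')
j=4 s[j]='h': π[4]=0 (border '')
j=5 s[j]='b': π[5]=0 (border '')
j=6 s[j]='f': π[6]=0 (border '')
j=7 s[j]='h': π[7]=0 (border '')
j=8 s[j]='d': π[8]=0 (border '')
j=9 s[j]='d': π[9]=0 (border '')
j=10 s[j]='g': π[10]=0 (border '')
j=11 s[j]='c': π[11]=1 (border 'c')
j=12 s[j]='a': k: 1→0; π[12]=0 (border '')
j=13 s[j]='g': π[13]=0 (border '')
j=14 s[j]='d': π[14]=0 (border '')
j=15 s[j]='c': π[15]=1 (border 'c')
j=16 s[j]='h': π[16]=2 (border 'ch')
j=17 s[j]='h': k: 2→0; π[17]=0 (border '')
j=18 s[j]='d': π[18]=0 (border '')
j=19 s[j]='a': π[19]=0 (border '')
j=20 s[j]='c': π[20]=1 (border 'c')
j=21 s[j]='d': k: 1→0; π[21]=0 (border '')
j=22 s[j]='h': π[22]=0 (border '')
j=23 s[j]='e': π[23]=0 (border '')
j=24 s[j]='h': π[24]=0 (border '')
j=25 s[j]='c': π[25]=1 (border 'c')
j=26 s[j]='h': π[26]=2 (border 'ch')
j=27 s[j]='c': k: 2→0; π[27]=1 (border 'c')
j=28 s[j]='e': k: 1→0; π[28]=0 (border '')
j=29 s[j]='e': π[29]=0 (border '')

[0, 0, 0, 0, 0, 0, 0, 0, 0, 0, 0, 1, 0, 0, 0, 1, 2, 0, 0, 0, 1, 0, 0, 0, 0, 1, 2, 1, 0, 0]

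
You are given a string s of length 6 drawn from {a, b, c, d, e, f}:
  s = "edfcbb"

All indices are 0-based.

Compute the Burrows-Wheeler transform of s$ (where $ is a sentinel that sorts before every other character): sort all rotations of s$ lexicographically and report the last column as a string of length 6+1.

rank  rotation last
    0  $edfcbb  b
    1  b$edfcb  b
    2  bb$edfc  c
    3  cbb$edf  f
    4  dfcbb$e  e
    5  edfcbb$  $
    6  fcbb$ed  d

bbcfe$d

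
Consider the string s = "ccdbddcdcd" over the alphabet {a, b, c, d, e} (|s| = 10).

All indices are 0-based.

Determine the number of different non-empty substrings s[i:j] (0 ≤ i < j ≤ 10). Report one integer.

rank→(start, suffix):
  0 → (3, 'bddcdcd')
  1 → (0, 'ccdbddcdcd')
  2 → (8, 'cd')
  3 → (1, 'cdbddcdcd')
  4 → (6, 'cdcd')
  5 → (9, 'd')
  6 → (2, 'dbddcdcd')
  7 → (7, 'dcd')
  8 → (5, 'dcdcd')
  9 → (4, 'ddcdcd')

SA = [3, 0, 8, 1, 6, 9, 2, 7, 5, 4]
i: (SA[i-1],SA[i]) lcp shared
  1: (3,0) 0 ''
  2: (0,8) 1 'c'
  3: (8,1) 2 'cd'
  4: (1,6) 2 'cd'
  5: (6,9) 0 ''
  6: (9,2) 1 'd'
  7: (2,7) 1 'd'
  8: (7,5) 3 'dcd'
  9: (5,4) 1 'd'

n(n+1)/2 = 10·11/2 = 55
Σ LCP = 0 + 0 + 1 + 2 + 2 + 0 + 1 + 1 + 3 + 1 = 11
distinct = 55 − 11 = 44

44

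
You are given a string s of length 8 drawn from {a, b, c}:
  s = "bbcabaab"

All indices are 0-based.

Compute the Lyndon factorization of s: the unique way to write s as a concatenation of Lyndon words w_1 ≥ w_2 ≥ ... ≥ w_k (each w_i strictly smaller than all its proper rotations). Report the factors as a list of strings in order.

emit factor 1: 'bbc' (i=0, period=3)
emit factor 2: 'ab' (i=3, period=2)
emit factor 3: 'aab' (i=5, period=3)

["bbc", "ab", "aab"]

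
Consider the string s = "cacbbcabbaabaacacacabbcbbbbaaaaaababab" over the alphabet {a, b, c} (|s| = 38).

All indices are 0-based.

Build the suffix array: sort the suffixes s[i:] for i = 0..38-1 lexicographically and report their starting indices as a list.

[27, 28, 29, 30, 9, 31, 12, 36, 10, 34, 32, 6, 19, 17, 15, 13, 1, 37, 26, 8, 11, 35, 33, 25, 7, 24, 23, 3, 20, 4, 21, 5, 18, 16, 14, 0, 22, 2]

rank→(start, suffix):
  0 → (27, 'aaaaaababab')
  1 → (28, 'aaaaababab')
  2 → (29, 'aaaababab')
  3 → (30, 'aaababab')
  4 → (9, 'aabaacacacabbcbbbbaaaaaababab')
  5 → (31, 'aababab')
  6 → (12, 'aacacacabbcbbbbaaaaaababab')
  7 → (36, 'ab')
  8 → (10, 'abaacacacabbcbbbbaaaaaababab')
  9 → (34, 'abab')
  10 → (32, 'ababab')
  11 → (6, 'abbaabaacacacabbcbbbbaaaaaababab')
  12 → (19, 'abbcbbbbaaaaaababab')
  13 → (17, 'acabbcbbbbaaaaaababab')
  14 → (15, 'acacabbcbbbbaaaaaababab')
  15 → (13, 'acacacabbcbbbbaaaaaababab')
  16 → (1, 'acbbcabbaabaacacacabbcbbbbaaaaaababab')
  17 → (37, 'b')
  18 → (26, 'baaaaaababab')
  19 → (8, 'baabaacacacabbcbbbbaaaaaababab')
  20 → (11, 'baacacacabbcbbbbaaaaaababab')
  21 → (35, 'bab')
  22 → (33, 'babab')
  23 → (25, 'bbaaaaaababab')
  24 → (7, 'bbaabaacacacabbcbbbbaaaaaababab')
  25 → (24, 'bbbaaaaaababab')
  26 → (23, 'bbbbaaaaaababab')
  27 → (3, 'bbcabbaabaacacacabbcbbbbaaaaaababab')
  28 → (20, 'bbcbbbbaaaaaababab')
  29 → (4, 'bcabbaabaacacacabbcbbbbaaaaaababab')
  30 → (21, 'bcbbbbaaaaaababab')
  31 → (5, 'cabbaabaacacacabbcbbbbaaaaaababab')
  32 → (18, 'cabbcbbbbaaaaaababab')
  33 → (16, 'cacabbcbbbbaaaaaababab')
  34 → (14, 'cacacabbcbbbbaaaaaababab')
  35 → (0, 'cacbbcabbaabaacacacabbcbbbbaaaaaababab')
  36 → (22, 'cbbbbaaaaaababab')
  37 → (2, 'cbbcabbaabaacacacabbcbbbbaaaaaababab')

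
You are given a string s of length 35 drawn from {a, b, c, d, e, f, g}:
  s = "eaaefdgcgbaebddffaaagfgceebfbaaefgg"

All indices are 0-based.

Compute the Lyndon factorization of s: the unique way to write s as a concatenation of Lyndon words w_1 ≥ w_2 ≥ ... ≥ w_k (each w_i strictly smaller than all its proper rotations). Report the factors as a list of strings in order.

["e", "aaefdgcgbaebddff", "aaagfgceebfbaaefgg"]

emit factor 1: 'e' (i=0, period=1)
emit factor 2: 'aaefdgcgbaebddff' (i=1, period=16)
emit factor 3: 'aaagfgceebfbaaefgg' (i=17, period=18)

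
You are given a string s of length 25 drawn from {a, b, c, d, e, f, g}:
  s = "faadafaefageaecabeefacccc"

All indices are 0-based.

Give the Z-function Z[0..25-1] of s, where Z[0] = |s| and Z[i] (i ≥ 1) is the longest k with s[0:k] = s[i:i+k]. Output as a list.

[25, 0, 0, 0, 0, 2, 0, 0, 2, 0, 0, 0, 0, 0, 0, 0, 0, 0, 0, 2, 0, 0, 0, 0, 0]

Z[0]=25
i=1: outside box; Z[1]=0
i=2: outside box; Z[2]=0
i=3: outside box; Z[3]=0
i=4: outside box; Z[4]=0
i=5: outside box; Z[5]=2 scan→box=[5,7)
i=6: min(r-i=1, Z[1]=0)=0; Z[6]=0
i=7: outside box; Z[7]=0
i=8: outside box; Z[8]=2 scan→box=[8,10)
i=9: min(r-i=1, Z[1]=0)=0; Z[9]=0
i=10: outside box; Z[10]=0
i=11: outside box; Z[11]=0
i=12: outside box; Z[12]=0
i=13: outside box; Z[13]=0
i=14: outside box; Z[14]=0
i=15: outside box; Z[15]=0
i=16: outside box; Z[16]=0
i=17: outside box; Z[17]=0
i=18: outside box; Z[18]=0
i=19: outside box; Z[19]=2 scan→box=[19,21)
i=20: min(r-i=1, Z[1]=0)=0; Z[20]=0
i=21: outside box; Z[21]=0
i=22: outside box; Z[22]=0
i=23: outside box; Z[23]=0
i=24: outside box; Z[24]=0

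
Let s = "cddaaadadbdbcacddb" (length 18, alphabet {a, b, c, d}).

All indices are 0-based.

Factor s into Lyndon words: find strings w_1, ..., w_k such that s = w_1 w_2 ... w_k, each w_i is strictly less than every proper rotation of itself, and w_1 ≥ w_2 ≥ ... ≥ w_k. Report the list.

["cdd", "aaadadbdbcacddb"]

emit factor 1: 'cdd' (i=0, period=3)
emit factor 2: 'aaadadbdbcacddb' (i=3, period=15)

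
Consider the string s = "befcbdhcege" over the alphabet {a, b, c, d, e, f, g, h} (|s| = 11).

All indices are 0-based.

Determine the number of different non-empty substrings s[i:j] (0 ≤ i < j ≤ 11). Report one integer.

rank | idx | suffix
   0 |   4 | bdhcege
   1 |   0 | befcbdhcege
   2 |   3 | cbdhcege
   3 |   7 | cege
   4 |   5 | dhcege
   5 |  10 | e
   6 |   1 | efcbdhcege
   7 |   8 | ege
   8 |   2 | fcbdhcege
   9 |   9 | ge
  10 |   6 | hcege

SA = [4, 0, 3, 7, 5, 10, 1, 8, 2, 9, 6]
rank  pair      lcp
   1  s[4:],s[0:]  1  'b'
   2  s[0:],s[3:]  0  ''
   3  s[3:],s[7:]  1  'c'
   4  s[7:],s[5:]  0  ''
   5  s[5:],s[10:]  0  ''
   6  s[10:],s[1:]  1  'e'
   7  s[1:],s[8:]  1  'e'
   8  s[8:],s[2:]  0  ''
   9  s[2:],s[9:]  0  ''
  10  s[9:],s[6:]  0  ''

n(n+1)/2 = 11·12/2 = 66
Σ LCP = 0 + 1 + 0 + 1 + 0 + 0 + 1 + 1 + 0 + 0 + 0 = 4
distinct = 66 − 4 = 62

62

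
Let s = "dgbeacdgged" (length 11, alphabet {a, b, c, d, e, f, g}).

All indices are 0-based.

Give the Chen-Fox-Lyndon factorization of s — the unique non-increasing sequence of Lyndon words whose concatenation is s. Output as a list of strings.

emit factor 1: 'dg' (i=0, period=2)
emit factor 2: 'be' (i=2, period=2)
emit factor 3: 'acdgged' (i=4, period=7)

["dg", "be", "acdgged"]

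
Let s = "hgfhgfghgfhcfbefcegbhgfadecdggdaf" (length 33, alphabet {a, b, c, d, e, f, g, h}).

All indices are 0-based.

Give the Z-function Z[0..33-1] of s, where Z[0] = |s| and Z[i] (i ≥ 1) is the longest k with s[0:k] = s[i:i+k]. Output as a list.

[33, 0, 0, 3, 0, 0, 0, 4, 0, 0, 1, 0, 0, 0, 0, 0, 0, 0, 0, 0, 3, 0, 0, 0, 0, 0, 0, 0, 0, 0, 0, 0, 0]

Z[0]=33
i=1: outside box; Z[1]=0
i=2: outside box; Z[2]=0
i=3: outside box; Z[3]=3 extend→box=[3,6)
i=4: min(r-i=2, Z[1]=0)=0; Z[4]=0
i=5: min(r-i=1, Z[2]=0)=0; Z[5]=0
i=6: outside box; Z[6]=0
i=7: outside box; Z[7]=4 extend→box=[7,11)
i=8: min(r-i=3, Z[1]=0)=0; Z[8]=0
i=9: min(r-i=2, Z[2]=0)=0; Z[9]=0
i=10: min(r-i=1, Z[3]=3)=1; Z[10]=1
i=11: outside box; Z[11]=0
i=12: outside box; Z[12]=0
i=13: outside box; Z[13]=0
i=14: outside box; Z[14]=0
i=15: outside box; Z[15]=0
i=16: outside box; Z[16]=0
i=17: outside box; Z[17]=0
i=18: outside box; Z[18]=0
i=19: outside box; Z[19]=0
i=20: outside box; Z[20]=3 extend→box=[20,23)
i=21: min(r-i=2, Z[1]=0)=0; Z[21]=0
i=22: min(r-i=1, Z[2]=0)=0; Z[22]=0
i=23: outside box; Z[23]=0
i=24: outside box; Z[24]=0
i=25: outside box; Z[25]=0
i=26: outside box; Z[26]=0
i=27: outside box; Z[27]=0
i=28: outside box; Z[28]=0
i=29: outside box; Z[29]=0
i=30: outside box; Z[30]=0
i=31: outside box; Z[31]=0
i=32: outside box; Z[32]=0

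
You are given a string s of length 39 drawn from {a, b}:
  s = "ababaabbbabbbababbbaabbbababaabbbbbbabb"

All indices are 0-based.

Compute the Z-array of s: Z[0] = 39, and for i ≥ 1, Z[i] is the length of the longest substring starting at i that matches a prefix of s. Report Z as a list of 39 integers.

[39, 0, 3, 0, 1, 2, 0, 0, 0, 2, 0, 0, 0, 4, 0, 2, 0, 0, 0, 1, 2, 0, 0, 0, 9, 0, 3, 0, 1, 2, 0, 0, 0, 0, 0, 0, 2, 0, 0]

Z[0]=39
i=1: fresh scan; Z[1]=0
i=2: fresh scan; Z[2]=3 scan→box=[2,5)
i=3: min(r-i=2, Z[1]=0)=0; Z[3]=0
i=4: min(r-i=1, Z[2]=3)=1; Z[4]=1
i=5: fresh scan; Z[5]=2 scan→box=[5,7)
i=6: min(r-i=1, Z[1]=0)=0; Z[6]=0
i=7: fresh scan; Z[7]=0
i=8: fresh scan; Z[8]=0
i=9: fresh scan; Z[9]=2 scan→box=[9,11)
i=10: min(r-i=1, Z[1]=0)=0; Z[10]=0
i=11: fresh scan; Z[11]=0
i=12: fresh scan; Z[12]=0
i=13: fresh scan; Z[13]=4 scan→box=[13,17)
i=14: min(r-i=3, Z[1]=0)=0; Z[14]=0
i=15: min(r-i=2, Z[2]=3)=2; Z[15]=2
i=16: min(r-i=1, Z[3]=0)=0; Z[16]=0
i=17: fresh scan; Z[17]=0
i=18: fresh scan; Z[18]=0
i=19: fresh scan; Z[19]=1 scan→box=[19,20)
i=20: fresh scan; Z[20]=2 scan→box=[20,22)
i=21: min(r-i=1, Z[1]=0)=0; Z[21]=0
i=22: fresh scan; Z[22]=0
i=23: fresh scan; Z[23]=0
i=24: fresh scan; Z[24]=9 scan→box=[24,33)
i=25: min(r-i=8, Z[1]=0)=0; Z[25]=0
i=26: min(r-i=7, Z[2]=3)=3; Z[26]=3
i=27: min(r-i=6, Z[3]=0)=0; Z[27]=0
i=28: min(r-i=5, Z[4]=1)=1; Z[28]=1
i=29: min(r-i=4, Z[5]=2)=2; Z[29]=2
i=30: min(r-i=3, Z[6]=0)=0; Z[30]=0
i=31: min(r-i=2, Z[7]=0)=0; Z[31]=0
i=32: min(r-i=1, Z[8]=0)=0; Z[32]=0
i=33: fresh scan; Z[33]=0
i=34: fresh scan; Z[34]=0
i=35: fresh scan; Z[35]=0
i=36: fresh scan; Z[36]=2 scan→box=[36,38)
i=37: min(r-i=1, Z[1]=0)=0; Z[37]=0
i=38: fresh scan; Z[38]=0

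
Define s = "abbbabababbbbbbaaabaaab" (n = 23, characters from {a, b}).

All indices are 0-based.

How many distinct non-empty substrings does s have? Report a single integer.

213

rank | idx | suffix
   0 |  19 | aaab
   1 |  15 | aaabaaab
   2 |  20 | aab
   3 |  16 | aabaaab
   4 |  21 | ab
   5 |  17 | abaaab
   6 |   4 | abababbbbbbaaabaaab
   7 |   6 | ababbbbbbaaabaaab
   8 |   0 | abbbabababbbbbbaaabaaab
   9 |   8 | abbbbbbaaabaaab
  10 |  22 | b
  11 |  18 | baaab
  12 |  14 | baaabaaab
  13 |   3 | babababbbbbbaaabaaab
  14 |   5 | bababbbbbbaaabaaab
  15 |   7 | babbbbbbaaabaaab
  16 |  13 | bbaaabaaab
  17 |   2 | bbabababbbbbbaaabaaab
  18 |  12 | bbbaaabaaab
  19 |   1 | bbbabababbbbbbaaabaaab
  20 |  11 | bbbbaaabaaab
  21 |  10 | bbbbbaaabaaab
  22 |   9 | bbbbbbaaabaaab

SA = [19, 15, 20, 16, 21, 17, 4, 6, 0, 8, 22, 18, 14, 3, 5, 7, 13, 2, 12, 1, 11, 10, 9]
rank  pair      lcp
   1  s[19:],s[15:]  4  'aaab'
   2  s[15:],s[20:]  2  'aa'
   3  s[20:],s[16:]  3  'aab'
   4  s[16:],s[21:]  1  'a'
   5  s[21:],s[17:]  2  'ab'
   6  s[17:],s[4:]  3  'aba'
   7  s[4:],s[6:]  4  'abab'
   8  s[6:],s[0:]  2  'ab'
   9  s[0:],s[8:]  4  'abbb'
  10  s[8:],s[22:]  0  ''
  11  s[22:],s[18:]  1  'b'
  12  s[18:],s[14:]  5  'baaab'
  13  s[14:],s[3:]  2  'ba'
  14  s[3:],s[5:]  5  'babab'
  15  s[5:],s[7:]  3  'bab'
  16  s[7:],s[13:]  1  'b'
  17  s[13:],s[2:]  3  'bba'
  18  s[2:],s[12:]  2  'bb'
  19  s[12:],s[1:]  4  'bbba'
  20  s[1:],s[11:]  3  'bbb'
  21  s[11:],s[10:]  4  'bbbb'
  22  s[10:],s[9:]  5  'bbbbb'

n(n+1)/2 = 23·24/2 = 276
Σ LCP = 0 + 4 + 2 + 3 + 1 + 2 + 3 + 4 + 2 + 4 + 0 + 1 + 5 + 2 + 5 + 3 + 1 + 3 + 2 + 4 + 3 + 4 + 5 = 63
distinct = 276 − 63 = 213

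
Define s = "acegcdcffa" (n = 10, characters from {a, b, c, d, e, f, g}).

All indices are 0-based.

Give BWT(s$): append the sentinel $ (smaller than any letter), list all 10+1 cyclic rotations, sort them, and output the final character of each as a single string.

rank  rotation     last
    0  $acegcdcffa  a
    1  a$acegcdcff  f
    2  acegcdcffa$  $
    3  cdcffa$aceg  g
    4  cegcdcffa$a  a
    5  cffa$acegcd  d
    6  dcffa$acegc  c
    7  egcdcffa$ac  c
    8  fa$acegcdcf  f
    9  ffa$acegcdc  c
   10  gcdcffa$ace  e

af$gadccfce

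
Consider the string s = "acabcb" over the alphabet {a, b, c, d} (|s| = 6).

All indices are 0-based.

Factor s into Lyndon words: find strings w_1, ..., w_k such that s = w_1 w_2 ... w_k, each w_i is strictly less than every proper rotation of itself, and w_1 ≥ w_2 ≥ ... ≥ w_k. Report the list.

["ac", "abcb"]

emit factor 1: 'ac' (i=0, period=2)
emit factor 2: 'abcb' (i=2, period=4)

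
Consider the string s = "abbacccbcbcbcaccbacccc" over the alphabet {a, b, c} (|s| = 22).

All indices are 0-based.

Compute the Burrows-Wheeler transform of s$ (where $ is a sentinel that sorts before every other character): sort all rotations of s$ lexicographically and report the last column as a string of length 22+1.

c$cbbbcaccccbcbbccaccaa

rank  rotation                 last
    0  $abbacccbcbcbcaccbacccc  c
    1  abbacccbcbcbcaccbacccc$  $
    2  accbacccc$abbacccbcbcbc  c
    3  acccbcbcbcaccbacccc$abb  b
    4  acccc$abbacccbcbcbcaccb  b
    5  bacccbcbcbcaccbacccc$ab  b
    6  bacccc$abbacccbcbcbcacc  c
    7  bbacccbcbcbcaccbacccc$a  a
    8  bcaccbacccc$abbacccbcbc  c
    9  bcbcaccbacccc$abbacccbc  c
   10  bcbcbcaccbacccc$abbaccc  c
   11  c$abbacccbcbcbcaccbaccc  c
   12  caccbacccc$abbacccbcbcb  b
   13  cbacccc$abbacccbcbcbcac  c
   14  cbcaccbacccc$abbacccbcb  b
   15  cbcbcaccbacccc$abbacccb  b
   16  cbcbcbcaccbacccc$abbacc  c
   17  cc$abbacccbcbcbcaccbacc  c
   18  ccbacccc$abbacccbcbcbca  a
   19  ccbcbcbcaccbacccc$abbac  c
   20  ccc$abbacccbcbcbcaccbac  c
   21  cccbcbcbcaccbacccc$abba  a
   22  cccc$abbacccbcbcbcaccba  a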